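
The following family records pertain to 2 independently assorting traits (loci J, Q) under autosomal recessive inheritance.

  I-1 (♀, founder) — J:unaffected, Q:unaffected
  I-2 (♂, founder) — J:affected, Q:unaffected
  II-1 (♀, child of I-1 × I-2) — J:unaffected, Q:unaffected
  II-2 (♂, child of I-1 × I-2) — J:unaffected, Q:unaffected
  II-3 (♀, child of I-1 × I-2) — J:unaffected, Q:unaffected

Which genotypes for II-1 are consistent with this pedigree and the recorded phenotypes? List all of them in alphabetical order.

J/I-1 un ·: JJ|Jj
J/I-2 aff ·: jj
J/II-1 un I-1×I-2: Jj
J/II-2 un I-1×I-2: Jj
J/II-3 un I-1×I-2: Jj
⇒ J over [I-1,I-2,II-1,II-2,II-3]: 2 consistent
Q/I-1 un ·: QQ|Qq
Q/I-2 un ·: QQ|Qq
Q/II-1 un I-1×I-2: QQ|Qq
Q/II-2 un I-1×I-2: QQ|Qq
Q/II-3 un I-1×I-2: QQ|Qq
⇒ Q over [I-1,I-2,II-1,II-2,II-3]: 25 consistent

II-1 ∈ {Jj QQ, Jj Qq}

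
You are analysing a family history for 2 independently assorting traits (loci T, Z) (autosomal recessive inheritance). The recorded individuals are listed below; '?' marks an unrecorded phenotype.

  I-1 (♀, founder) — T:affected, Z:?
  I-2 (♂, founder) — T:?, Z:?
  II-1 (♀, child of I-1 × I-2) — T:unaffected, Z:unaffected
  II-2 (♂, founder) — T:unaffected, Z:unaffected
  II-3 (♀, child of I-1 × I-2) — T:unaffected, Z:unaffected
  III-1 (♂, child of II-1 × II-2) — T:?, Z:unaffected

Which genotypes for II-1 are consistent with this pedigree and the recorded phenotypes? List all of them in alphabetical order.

II-1 ∈ {Tt ZZ, Tt Zz}

T/I-1 aff ·: tt
T/I-2 ? ·: TT|Tt
T/II-1 un I-1×I-2: Tt
T/II-2 un ·: TT|Tt
T/II-3 un I-1×I-2: Tt
T/III-1 ? II-1×II-2: TT|Tt|tt
⇒ T over [I-1,I-2,II-1,II-2,II-3,III-1]: 10 consistent
Z/I-1 ? ·: ZZ|Zz|zz
Z/I-2 ? ·: ZZ|Zz|zz
Z/II-1 un I-1×I-2: ZZ|Zz
Z/II-2 un ·: ZZ|Zz
Z/II-3 un I-1×I-2: ZZ|Zz
Z/III-1 un II-1×II-2: ZZ|Zz
⇒ Z over [I-1,I-2,II-1,II-2,II-3,III-1]: 61 consistent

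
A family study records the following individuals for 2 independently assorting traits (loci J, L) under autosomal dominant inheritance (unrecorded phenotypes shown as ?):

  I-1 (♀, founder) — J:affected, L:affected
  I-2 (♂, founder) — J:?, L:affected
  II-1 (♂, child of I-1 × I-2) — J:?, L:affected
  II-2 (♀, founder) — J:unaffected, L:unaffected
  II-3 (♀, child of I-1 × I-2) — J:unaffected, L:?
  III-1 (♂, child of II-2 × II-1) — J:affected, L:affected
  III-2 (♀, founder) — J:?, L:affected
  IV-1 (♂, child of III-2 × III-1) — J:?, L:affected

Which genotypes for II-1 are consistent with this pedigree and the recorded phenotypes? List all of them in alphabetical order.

II-1 ∈ {JJ LL, JJ Ll, Jj LL, Jj Ll}

J/I-1 aff ·: Jj
J/I-2 ? ·: jj|Jj
J/II-1 ? I-1×I-2: Jj|JJ
J/II-2 un ·: jj
J/II-3 un I-1×I-2: jj
J/III-1 aff II-2×II-1: Jj
J/III-2 ? ·: jj|Jj|JJ
J/IV-1 ? III-2×III-1: jj|Jj|JJ
⇒ J over [I-1,I-2,II-1,II-2,II-3,III-1,III-2,IV-1]: 21 consistent
L/I-1 aff ·: Ll|LL
L/I-2 aff ·: Ll|LL
L/II-1 aff I-1×I-2: Ll|LL
L/II-2 un ·: ll
L/II-3 ? I-1×I-2: ll|Ll|LL
L/III-1 aff II-2×II-1: Ll
L/III-2 aff ·: Ll|LL
L/IV-1 aff III-2×III-1: Ll|LL
⇒ L over [I-1,I-2,II-1,II-2,II-3,III-1,III-2,IV-1]: 60 consistent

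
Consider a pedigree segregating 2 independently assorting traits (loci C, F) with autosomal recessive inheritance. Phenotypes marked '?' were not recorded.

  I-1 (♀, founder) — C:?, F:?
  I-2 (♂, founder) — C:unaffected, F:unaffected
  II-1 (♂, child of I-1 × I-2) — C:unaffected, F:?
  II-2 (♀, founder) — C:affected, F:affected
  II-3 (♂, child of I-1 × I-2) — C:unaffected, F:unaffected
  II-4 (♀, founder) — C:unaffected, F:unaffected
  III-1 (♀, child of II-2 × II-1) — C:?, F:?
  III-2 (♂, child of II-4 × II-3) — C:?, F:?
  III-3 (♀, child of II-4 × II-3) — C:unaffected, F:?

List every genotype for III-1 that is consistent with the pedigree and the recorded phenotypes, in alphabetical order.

III-1 ∈ {Cc Ff, Cc ff, cc Ff, cc ff}

C/I-1 ? ·: CC|Cc|cc
C/I-2 un ·: CC|Cc
C/II-1 un I-1×I-2: CC|Cc
C/II-2 aff ·: cc
C/II-3 un I-1×I-2: CC|Cc
C/II-4 un ·: CC|Cc
C/III-1 ? II-2×II-1: Cc|cc
C/III-2 ? II-4×II-3: CC|Cc|cc
C/III-3 un II-4×II-3: CC|Cc
⇒ C over [I-1,I-2,II-1,II-2,II-3,II-4,III-1,III-2,III-3]: 180 consistent
F/I-1 ? ·: FF|Ff|ff
F/I-2 un ·: FF|Ff
F/II-1 ? I-1×I-2: FF|Ff|ff
F/II-2 aff ·: ff
F/II-3 un I-1×I-2: FF|Ff
F/II-4 un ·: FF|Ff
F/III-1 ? II-2×II-1: Ff|ff
F/III-2 ? II-4×II-3: FF|Ff|ff
F/III-3 ? II-4×II-3: FF|Ff|ff
⇒ F over [I-1,I-2,II-1,II-2,II-3,II-4,III-1,III-2,III-3]: 250 consistent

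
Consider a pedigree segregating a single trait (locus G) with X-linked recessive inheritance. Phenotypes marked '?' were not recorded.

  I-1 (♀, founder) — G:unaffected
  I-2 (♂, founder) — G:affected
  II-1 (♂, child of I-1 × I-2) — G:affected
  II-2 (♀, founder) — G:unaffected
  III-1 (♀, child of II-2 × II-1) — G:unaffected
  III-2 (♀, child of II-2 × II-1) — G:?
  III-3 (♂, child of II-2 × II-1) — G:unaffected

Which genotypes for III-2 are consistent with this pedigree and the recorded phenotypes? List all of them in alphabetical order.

G/I-1 un ·: X^GX^g
G/I-2 aff ·: X^gY
G/II-1 aff I-1×I-2: X^gY
G/II-2 un ·: X^GX^G|X^GX^g
G/III-1 un II-2×II-1: X^GX^g
G/III-2 ? II-2×II-1: X^GX^g|X^gX^g
G/III-3 un II-2×II-1: X^GY
⇒ G over [I-1,I-2,II-1,II-2,III-1,III-2,III-3]: 3 consistent

III-2 ∈ {X^GX^g, X^gX^g}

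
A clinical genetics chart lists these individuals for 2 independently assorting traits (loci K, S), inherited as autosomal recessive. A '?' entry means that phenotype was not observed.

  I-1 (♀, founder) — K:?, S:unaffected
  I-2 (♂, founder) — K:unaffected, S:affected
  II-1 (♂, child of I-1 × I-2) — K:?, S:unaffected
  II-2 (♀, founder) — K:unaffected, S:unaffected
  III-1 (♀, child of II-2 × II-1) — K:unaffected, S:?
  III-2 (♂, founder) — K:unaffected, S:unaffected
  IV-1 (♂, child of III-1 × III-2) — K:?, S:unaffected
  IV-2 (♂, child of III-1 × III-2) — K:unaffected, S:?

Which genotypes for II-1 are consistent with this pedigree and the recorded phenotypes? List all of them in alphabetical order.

K/I-1 ? ·: KK|Kk|kk
K/I-2 un ·: KK|Kk
K/II-1 ? I-1×I-2: KK|Kk|kk
K/II-2 un ·: KK|Kk
K/III-1 un II-2×II-1: KK|Kk
K/III-2 un ·: KK|Kk
K/IV-1 ? III-1×III-2: KK|Kk|kk
K/IV-2 un III-1×III-2: KK|Kk
⇒ K over [I-1,I-2,II-1,II-2,III-1,III-2,IV-1,IV-2]: 270 consistent
S/I-1 un ·: SS|Ss
S/I-2 aff ·: ss
S/II-1 un I-1×I-2: Ss
S/II-2 un ·: SS|Ss
S/III-1 ? II-2×II-1: SS|Ss|ss
S/III-2 un ·: SS|Ss
S/IV-1 un III-1×III-2: SS|Ss
S/IV-2 ? III-1×III-2: SS|Ss|ss
⇒ S over [I-1,I-2,II-1,II-2,III-1,III-2,IV-1,IV-2]: 66 consistent

II-1 ∈ {KK Ss, Kk Ss, kk Ss}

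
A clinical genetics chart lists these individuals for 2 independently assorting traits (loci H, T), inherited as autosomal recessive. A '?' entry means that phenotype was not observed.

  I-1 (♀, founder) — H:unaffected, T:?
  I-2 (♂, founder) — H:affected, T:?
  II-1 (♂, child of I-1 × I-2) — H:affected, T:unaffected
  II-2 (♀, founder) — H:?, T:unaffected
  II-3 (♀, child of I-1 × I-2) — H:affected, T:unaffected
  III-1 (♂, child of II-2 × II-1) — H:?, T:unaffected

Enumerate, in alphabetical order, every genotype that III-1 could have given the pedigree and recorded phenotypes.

III-1 ∈ {Hh TT, Hh Tt, hh TT, hh Tt}

H/I-1 un ·: Hh
H/I-2 aff ·: hh
H/II-1 aff I-1×I-2: hh
H/II-2 ? ·: HH|Hh|hh
H/II-3 aff I-1×I-2: hh
H/III-1 ? II-2×II-1: Hh|hh
⇒ H over [I-1,I-2,II-1,II-2,II-3,III-1]: 4 consistent
T/I-1 ? ·: TT|Tt|tt
T/I-2 ? ·: TT|Tt|tt
T/II-1 un I-1×I-2: TT|Tt
T/II-2 un ·: TT|Tt
T/II-3 un I-1×I-2: TT|Tt
T/III-1 un II-2×II-1: TT|Tt
⇒ T over [I-1,I-2,II-1,II-2,II-3,III-1]: 61 consistent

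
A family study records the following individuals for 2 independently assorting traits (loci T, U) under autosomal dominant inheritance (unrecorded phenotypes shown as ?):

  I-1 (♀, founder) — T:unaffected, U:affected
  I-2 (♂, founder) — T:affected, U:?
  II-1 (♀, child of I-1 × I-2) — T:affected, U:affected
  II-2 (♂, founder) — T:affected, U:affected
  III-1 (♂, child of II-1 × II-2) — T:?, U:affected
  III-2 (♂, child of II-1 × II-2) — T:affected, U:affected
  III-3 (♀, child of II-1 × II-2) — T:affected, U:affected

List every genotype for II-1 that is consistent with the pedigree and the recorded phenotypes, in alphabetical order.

II-1 ∈ {Tt UU, Tt Uu}

T/I-1 un ·: tt
T/I-2 aff ·: Tt|TT
T/II-1 aff I-1×I-2: Tt
T/II-2 aff ·: Tt|TT
T/III-1 ? II-1×II-2: tt|Tt|TT
T/III-2 aff II-1×II-2: Tt|TT
T/III-3 aff II-1×II-2: Tt|TT
⇒ T over [I-1,I-2,II-1,II-2,III-1,III-2,III-3]: 40 consistent
U/I-1 aff ·: Uu|UU
U/I-2 ? ·: uu|Uu|UU
U/II-1 aff I-1×I-2: Uu|UU
U/II-2 aff ·: Uu|UU
U/III-1 aff II-1×II-2: Uu|UU
U/III-2 aff II-1×II-2: Uu|UU
U/III-3 aff II-1×II-2: Uu|UU
⇒ U over [I-1,I-2,II-1,II-2,III-1,III-2,III-3]: 116 consistent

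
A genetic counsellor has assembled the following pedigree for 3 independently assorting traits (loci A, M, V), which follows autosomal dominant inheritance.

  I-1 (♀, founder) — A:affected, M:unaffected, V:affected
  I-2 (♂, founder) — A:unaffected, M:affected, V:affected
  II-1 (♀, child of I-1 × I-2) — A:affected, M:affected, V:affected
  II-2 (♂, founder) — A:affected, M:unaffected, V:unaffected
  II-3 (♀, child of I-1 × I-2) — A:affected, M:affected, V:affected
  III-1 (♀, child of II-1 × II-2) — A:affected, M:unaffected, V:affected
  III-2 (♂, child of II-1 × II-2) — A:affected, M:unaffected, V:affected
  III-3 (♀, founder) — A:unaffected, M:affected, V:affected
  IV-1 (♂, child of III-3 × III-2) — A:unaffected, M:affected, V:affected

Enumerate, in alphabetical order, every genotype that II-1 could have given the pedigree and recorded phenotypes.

II-1 ∈ {Aa Mm VV, Aa Mm Vv}

A/I-1 aff ·: Aa|AA
A/I-2 un ·: aa
A/II-1 aff I-1×I-2: Aa
A/II-2 aff ·: Aa|AA
A/II-3 aff I-1×I-2: Aa
A/III-1 aff II-1×II-2: Aa|AA
A/III-2 aff II-1×II-2: Aa
A/III-3 un ·: aa
A/IV-1 un III-3×III-2: aa
⇒ A over [I-1,I-2,II-1,II-2,II-3,III-1,III-2,III-3,IV-1]: 8 consistent
M/I-1 un ·: mm
M/I-2 aff ·: Mm|MM
M/II-1 aff I-1×I-2: Mm
M/II-2 un ·: mm
M/II-3 aff I-1×I-2: Mm
M/III-1 un II-1×II-2: mm
M/III-2 un II-1×II-2: mm
M/III-3 aff ·: Mm|MM
M/IV-1 aff III-3×III-2: Mm
⇒ M over [I-1,I-2,II-1,II-2,II-3,III-1,III-2,III-3,IV-1]: 4 consistent
V/I-1 aff ·: Vv|VV
V/I-2 aff ·: Vv|VV
V/II-1 aff I-1×I-2: Vv|VV
V/II-2 un ·: vv
V/II-3 aff I-1×I-2: Vv|VV
V/III-1 aff II-1×II-2: Vv
V/III-2 aff II-1×II-2: Vv
V/III-3 aff ·: Vv|VV
V/IV-1 aff III-3×III-2: Vv|VV
⇒ V over [I-1,I-2,II-1,II-2,II-3,III-1,III-2,III-3,IV-1]: 52 consistent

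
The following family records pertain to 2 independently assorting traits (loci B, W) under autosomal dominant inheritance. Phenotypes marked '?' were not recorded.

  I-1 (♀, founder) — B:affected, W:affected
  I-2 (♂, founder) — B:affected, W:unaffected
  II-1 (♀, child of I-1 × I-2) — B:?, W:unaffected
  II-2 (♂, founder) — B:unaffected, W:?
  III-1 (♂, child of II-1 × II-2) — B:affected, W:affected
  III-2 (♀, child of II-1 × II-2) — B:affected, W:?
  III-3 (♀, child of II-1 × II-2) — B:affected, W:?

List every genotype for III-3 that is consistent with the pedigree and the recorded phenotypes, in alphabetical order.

B/I-1 aff ·: Bb|BB
B/I-2 aff ·: Bb|BB
B/II-1 ? I-1×I-2: Bb|BB
B/II-2 un ·: bb
B/III-1 aff II-1×II-2: Bb
B/III-2 aff II-1×II-2: Bb
B/III-3 aff II-1×II-2: Bb
⇒ B over [I-1,I-2,II-1,II-2,III-1,III-2,III-3]: 7 consistent
W/I-1 aff ·: Ww
W/I-2 un ·: ww
W/II-1 un I-1×I-2: ww
W/II-2 ? ·: Ww|WW
W/III-1 aff II-1×II-2: Ww
W/III-2 ? II-1×II-2: ww|Ww
W/III-3 ? II-1×II-2: ww|Ww
⇒ W over [I-1,I-2,II-1,II-2,III-1,III-2,III-3]: 5 consistent

III-3 ∈ {Bb Ww, Bb ww}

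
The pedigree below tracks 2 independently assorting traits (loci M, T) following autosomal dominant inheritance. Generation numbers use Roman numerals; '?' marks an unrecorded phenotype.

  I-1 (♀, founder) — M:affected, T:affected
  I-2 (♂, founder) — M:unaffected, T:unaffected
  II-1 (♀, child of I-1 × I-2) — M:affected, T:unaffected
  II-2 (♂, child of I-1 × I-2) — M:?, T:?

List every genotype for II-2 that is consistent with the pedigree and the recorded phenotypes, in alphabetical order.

II-2 ∈ {Mm Tt, Mm tt, mm Tt, mm tt}

M/I-1 aff ·: Mm|MM
M/I-2 un ·: mm
M/II-1 aff I-1×I-2: Mm
M/II-2 ? I-1×I-2: mm|Mm
⇒ M over [I-1,I-2,II-1,II-2]: 3 consistent
T/I-1 aff ·: Tt
T/I-2 un ·: tt
T/II-1 un I-1×I-2: tt
T/II-2 ? I-1×I-2: tt|Tt
⇒ T over [I-1,I-2,II-1,II-2]: 2 consistent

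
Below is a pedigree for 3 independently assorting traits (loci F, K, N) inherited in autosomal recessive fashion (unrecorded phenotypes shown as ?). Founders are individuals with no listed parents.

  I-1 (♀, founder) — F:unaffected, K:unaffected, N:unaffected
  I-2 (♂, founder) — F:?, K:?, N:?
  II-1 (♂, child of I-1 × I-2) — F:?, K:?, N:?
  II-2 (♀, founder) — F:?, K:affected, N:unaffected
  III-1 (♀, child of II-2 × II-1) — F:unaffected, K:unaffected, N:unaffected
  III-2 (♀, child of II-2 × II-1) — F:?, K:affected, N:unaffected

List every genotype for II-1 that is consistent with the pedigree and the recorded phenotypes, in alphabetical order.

II-1 ∈ {FF Kk NN, FF Kk Nn, FF Kk nn, Ff Kk NN, Ff Kk Nn, Ff Kk nn, ff Kk NN, ff Kk Nn, ff Kk nn}

F/I-1 un ·: FF|Ff
F/I-2 ? ·: FF|Ff|ff
F/II-1 ? I-1×I-2: FF|Ff|ff
F/II-2 ? ·: FF|Ff|ff
F/III-1 un II-2×II-1: FF|Ff
F/III-2 ? II-2×II-1: FF|Ff|ff
⇒ F over [I-1,I-2,II-1,II-2,III-1,III-2]: 90 consistent
K/I-1 un ·: KK|Kk
K/I-2 ? ·: KK|Kk|kk
K/II-1 ? I-1×I-2: Kk
K/II-2 aff ·: kk
K/III-1 un II-2×II-1: Kk
K/III-2 aff II-2×II-1: kk
⇒ K over [I-1,I-2,II-1,II-2,III-1,III-2]: 5 consistent
N/I-1 un ·: NN|Nn
N/I-2 ? ·: NN|Nn|nn
N/II-1 ? I-1×I-2: NN|Nn|nn
N/II-2 un ·: NN|Nn
N/III-1 un II-2×II-1: NN|Nn
N/III-2 un II-2×II-1: NN|Nn
⇒ N over [I-1,I-2,II-1,II-2,III-1,III-2]: 64 consistent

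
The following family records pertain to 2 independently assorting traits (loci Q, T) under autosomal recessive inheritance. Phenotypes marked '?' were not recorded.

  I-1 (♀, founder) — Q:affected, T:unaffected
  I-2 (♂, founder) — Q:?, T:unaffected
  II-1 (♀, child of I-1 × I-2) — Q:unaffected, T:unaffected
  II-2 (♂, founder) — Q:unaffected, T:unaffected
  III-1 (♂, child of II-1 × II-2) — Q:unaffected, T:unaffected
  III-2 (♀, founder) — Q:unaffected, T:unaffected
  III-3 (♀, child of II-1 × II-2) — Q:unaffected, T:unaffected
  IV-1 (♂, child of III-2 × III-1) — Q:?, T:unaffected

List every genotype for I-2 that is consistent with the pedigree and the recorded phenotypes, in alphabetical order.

I-2 ∈ {QQ TT, QQ Tt, Qq TT, Qq Tt}

Q/I-1 aff ·: qq
Q/I-2 ? ·: QQ|Qq
Q/II-1 un I-1×I-2: Qq
Q/II-2 un ·: QQ|Qq
Q/III-1 un II-1×II-2: QQ|Qq
Q/III-2 un ·: QQ|Qq
Q/III-3 un II-1×II-2: QQ|Qq
Q/IV-1 ? III-2×III-1: QQ|Qq|qq
⇒ Q over [I-1,I-2,II-1,II-2,III-1,III-2,III-3,IV-1]: 64 consistent
T/I-1 un ·: TT|Tt
T/I-2 un ·: TT|Tt
T/II-1 un I-1×I-2: TT|Tt
T/II-2 un ·: TT|Tt
T/III-1 un II-1×II-2: TT|Tt
T/III-2 un ·: TT|Tt
T/III-3 un II-1×II-2: TT|Tt
T/IV-1 un III-2×III-1: TT|Tt
⇒ T over [I-1,I-2,II-1,II-2,III-1,III-2,III-3,IV-1]: 152 consistent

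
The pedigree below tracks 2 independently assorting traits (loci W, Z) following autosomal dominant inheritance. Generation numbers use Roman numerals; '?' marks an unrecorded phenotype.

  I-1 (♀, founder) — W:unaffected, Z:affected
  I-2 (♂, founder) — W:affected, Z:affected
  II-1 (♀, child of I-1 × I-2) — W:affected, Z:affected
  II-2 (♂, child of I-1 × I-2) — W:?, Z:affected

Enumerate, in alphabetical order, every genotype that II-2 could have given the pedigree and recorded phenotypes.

II-2 ∈ {Ww ZZ, Ww Zz, ww ZZ, ww Zz}

W/I-1 un ·: ww
W/I-2 aff ·: Ww|WW
W/II-1 aff I-1×I-2: Ww
W/II-2 ? I-1×I-2: ww|Ww
⇒ W over [I-1,I-2,II-1,II-2]: 3 consistent
Z/I-1 aff ·: Zz|ZZ
Z/I-2 aff ·: Zz|ZZ
Z/II-1 aff I-1×I-2: Zz|ZZ
Z/II-2 aff I-1×I-2: Zz|ZZ
⇒ Z over [I-1,I-2,II-1,II-2]: 13 consistent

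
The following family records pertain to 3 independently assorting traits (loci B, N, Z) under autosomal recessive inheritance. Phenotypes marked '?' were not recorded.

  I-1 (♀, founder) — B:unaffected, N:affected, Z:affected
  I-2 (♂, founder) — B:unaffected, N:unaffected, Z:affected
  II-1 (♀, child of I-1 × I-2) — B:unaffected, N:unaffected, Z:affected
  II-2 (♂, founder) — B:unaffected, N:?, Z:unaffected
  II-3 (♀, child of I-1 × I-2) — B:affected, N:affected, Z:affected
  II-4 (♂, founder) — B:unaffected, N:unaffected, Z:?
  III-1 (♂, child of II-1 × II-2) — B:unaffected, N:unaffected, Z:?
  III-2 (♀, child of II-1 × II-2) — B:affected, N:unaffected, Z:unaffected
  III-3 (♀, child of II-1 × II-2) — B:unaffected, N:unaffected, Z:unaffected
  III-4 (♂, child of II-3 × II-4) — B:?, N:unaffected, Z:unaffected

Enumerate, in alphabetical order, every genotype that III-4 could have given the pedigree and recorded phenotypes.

B/I-1 un ·: Bb
B/I-2 un ·: Bb
B/II-1 un I-1×I-2: Bb
B/II-2 un ·: Bb
B/II-3 aff I-1×I-2: bb
B/II-4 un ·: BB|Bb
B/III-1 un II-1×II-2: BB|Bb
B/III-2 aff II-1×II-2: bb
B/III-3 un II-1×II-2: BB|Bb
B/III-4 ? II-3×II-4: Bb|bb
⇒ B over [I-1,I-2,II-1,II-2,II-3,II-4,III-1,III-2,III-3,III-4]: 12 consistent
N/I-1 aff ·: nn
N/I-2 un ·: Nn
N/II-1 un I-1×I-2: Nn
N/II-2 ? ·: NN|Nn|nn
N/II-3 aff I-1×I-2: nn
N/II-4 un ·: NN|Nn
N/III-1 un II-1×II-2: NN|Nn
N/III-2 un II-1×II-2: NN|Nn
N/III-3 un II-1×II-2: NN|Nn
N/III-4 un II-3×II-4: Nn
⇒ N over [I-1,I-2,II-1,II-2,II-3,II-4,III-1,III-2,III-3,III-4]: 34 consistent
Z/I-1 aff ·: zz
Z/I-2 aff ·: zz
Z/II-1 aff I-1×I-2: zz
Z/II-2 un ·: ZZ|Zz
Z/II-3 aff I-1×I-2: zz
Z/II-4 ? ·: ZZ|Zz
Z/III-1 ? II-1×II-2: Zz|zz
Z/III-2 un II-1×II-2: Zz
Z/III-3 un II-1×II-2: Zz
Z/III-4 un II-3×II-4: Zz
⇒ Z over [I-1,I-2,II-1,II-2,II-3,II-4,III-1,III-2,III-3,III-4]: 6 consistent

III-4 ∈ {Bb Nn Zz, bb Nn Zz}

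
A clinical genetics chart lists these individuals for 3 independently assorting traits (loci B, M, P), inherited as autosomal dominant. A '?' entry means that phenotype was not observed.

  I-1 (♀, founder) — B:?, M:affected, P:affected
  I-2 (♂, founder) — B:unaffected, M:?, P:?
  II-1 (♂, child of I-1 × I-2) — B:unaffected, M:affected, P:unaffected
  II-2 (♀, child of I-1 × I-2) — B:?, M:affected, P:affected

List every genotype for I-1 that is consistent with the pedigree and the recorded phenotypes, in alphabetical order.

I-1 ∈ {Bb MM Pp, Bb Mm Pp, bb MM Pp, bb Mm Pp}

B/I-1 ? ·: bb|Bb
B/I-2 un ·: bb
B/II-1 un I-1×I-2: bb
B/II-2 ? I-1×I-2: bb|Bb
⇒ B over [I-1,I-2,II-1,II-2]: 3 consistent
M/I-1 aff ·: Mm|MM
M/I-2 ? ·: mm|Mm|MM
M/II-1 aff I-1×I-2: Mm|MM
M/II-2 aff I-1×I-2: Mm|MM
⇒ M over [I-1,I-2,II-1,II-2]: 15 consistent
P/I-1 aff ·: Pp
P/I-2 ? ·: pp|Pp
P/II-1 un I-1×I-2: pp
P/II-2 aff I-1×I-2: Pp|PP
⇒ P over [I-1,I-2,II-1,II-2]: 3 consistent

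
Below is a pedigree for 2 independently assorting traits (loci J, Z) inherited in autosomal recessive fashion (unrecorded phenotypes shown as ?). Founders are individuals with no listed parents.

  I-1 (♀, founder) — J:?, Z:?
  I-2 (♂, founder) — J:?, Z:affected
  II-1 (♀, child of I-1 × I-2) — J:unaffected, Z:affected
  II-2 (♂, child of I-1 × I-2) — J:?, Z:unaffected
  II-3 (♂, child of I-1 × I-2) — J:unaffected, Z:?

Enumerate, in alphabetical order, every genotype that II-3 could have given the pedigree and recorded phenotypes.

J/I-1 ? ·: JJ|Jj|jj
J/I-2 ? ·: JJ|Jj|jj
J/II-1 un I-1×I-2: JJ|Jj
J/II-2 ? I-1×I-2: JJ|Jj|jj
J/II-3 un I-1×I-2: JJ|Jj
⇒ J over [I-1,I-2,II-1,II-2,II-3]: 35 consistent
Z/I-1 ? ·: Zz
Z/I-2 aff ·: zz
Z/II-1 aff I-1×I-2: zz
Z/II-2 un I-1×I-2: Zz
Z/II-3 ? I-1×I-2: Zz|zz
⇒ Z over [I-1,I-2,II-1,II-2,II-3]: 2 consistent

II-3 ∈ {JJ Zz, JJ zz, Jj Zz, Jj zz}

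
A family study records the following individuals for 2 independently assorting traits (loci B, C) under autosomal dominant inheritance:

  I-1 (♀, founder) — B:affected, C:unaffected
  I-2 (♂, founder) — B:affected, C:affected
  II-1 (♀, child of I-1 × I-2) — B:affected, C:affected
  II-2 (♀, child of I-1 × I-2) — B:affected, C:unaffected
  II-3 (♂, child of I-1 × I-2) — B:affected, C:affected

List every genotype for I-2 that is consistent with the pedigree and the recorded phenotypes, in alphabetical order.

I-2 ∈ {BB Cc, Bb Cc}

B/I-1 aff ·: Bb|BB
B/I-2 aff ·: Bb|BB
B/II-1 aff I-1×I-2: Bb|BB
B/II-2 aff I-1×I-2: Bb|BB
B/II-3 aff I-1×I-2: Bb|BB
⇒ B over [I-1,I-2,II-1,II-2,II-3]: 25 consistent
C/I-1 un ·: cc
C/I-2 aff ·: Cc
C/II-1 aff I-1×I-2: Cc
C/II-2 un I-1×I-2: cc
C/II-3 aff I-1×I-2: Cc
⇒ C over [I-1,I-2,II-1,II-2,II-3]: 1 consistent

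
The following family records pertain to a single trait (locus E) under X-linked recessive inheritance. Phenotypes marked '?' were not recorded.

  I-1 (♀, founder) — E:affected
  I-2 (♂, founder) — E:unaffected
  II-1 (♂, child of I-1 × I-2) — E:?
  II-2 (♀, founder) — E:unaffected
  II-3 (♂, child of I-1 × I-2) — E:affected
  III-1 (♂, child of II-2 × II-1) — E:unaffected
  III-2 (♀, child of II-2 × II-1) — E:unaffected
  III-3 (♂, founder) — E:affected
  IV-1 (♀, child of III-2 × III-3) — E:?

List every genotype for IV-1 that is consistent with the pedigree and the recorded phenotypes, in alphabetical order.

E/I-1 aff ·: X^eX^e
E/I-2 un ·: X^EY
E/II-1 ? I-1×I-2: X^eY
E/II-2 un ·: X^EX^E|X^EX^e
E/II-3 aff I-1×I-2: X^eY
E/III-1 un II-2×II-1: X^EY
E/III-2 un II-2×II-1: X^EX^e
E/III-3 aff ·: X^eY
E/IV-1 ? III-2×III-3: X^EX^e|X^eX^e
⇒ E over [I-1,I-2,II-1,II-2,II-3,III-1,III-2,III-3,IV-1]: 4 consistent

IV-1 ∈ {X^EX^e, X^eX^e}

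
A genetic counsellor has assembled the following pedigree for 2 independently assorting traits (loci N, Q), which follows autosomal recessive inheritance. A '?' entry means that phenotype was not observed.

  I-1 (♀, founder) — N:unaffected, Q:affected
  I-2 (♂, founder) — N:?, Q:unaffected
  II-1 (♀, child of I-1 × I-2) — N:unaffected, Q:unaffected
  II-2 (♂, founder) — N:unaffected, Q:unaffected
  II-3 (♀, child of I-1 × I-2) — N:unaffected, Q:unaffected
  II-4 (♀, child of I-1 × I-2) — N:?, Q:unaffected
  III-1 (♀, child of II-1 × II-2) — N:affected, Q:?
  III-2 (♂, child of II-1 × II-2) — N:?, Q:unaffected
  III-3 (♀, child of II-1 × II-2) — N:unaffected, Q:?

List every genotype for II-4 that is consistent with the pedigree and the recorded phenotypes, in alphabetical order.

II-4 ∈ {NN Qq, Nn Qq, nn Qq}

N/I-1 un ·: NN|Nn
N/I-2 ? ·: NN|Nn|nn
N/II-1 un I-1×I-2: Nn
N/II-2 un ·: Nn
N/II-3 un I-1×I-2: NN|Nn
N/II-4 ? I-1×I-2: NN|Nn|nn
N/III-1 aff II-1×II-2: nn
N/III-2 ? II-1×II-2: NN|Nn|nn
N/III-3 un II-1×II-2: NN|Nn
⇒ N over [I-1,I-2,II-1,II-2,II-3,II-4,III-1,III-2,III-3]: 102 consistent
Q/I-1 aff ·: qq
Q/I-2 un ·: QQ|Qq
Q/II-1 un I-1×I-2: Qq
Q/II-2 un ·: QQ|Qq
Q/II-3 un I-1×I-2: Qq
Q/II-4 un I-1×I-2: Qq
Q/III-1 ? II-1×II-2: QQ|Qq|qq
Q/III-2 un II-1×II-2: QQ|Qq
Q/III-3 ? II-1×II-2: QQ|Qq|qq
⇒ Q over [I-1,I-2,II-1,II-2,II-3,II-4,III-1,III-2,III-3]: 52 consistent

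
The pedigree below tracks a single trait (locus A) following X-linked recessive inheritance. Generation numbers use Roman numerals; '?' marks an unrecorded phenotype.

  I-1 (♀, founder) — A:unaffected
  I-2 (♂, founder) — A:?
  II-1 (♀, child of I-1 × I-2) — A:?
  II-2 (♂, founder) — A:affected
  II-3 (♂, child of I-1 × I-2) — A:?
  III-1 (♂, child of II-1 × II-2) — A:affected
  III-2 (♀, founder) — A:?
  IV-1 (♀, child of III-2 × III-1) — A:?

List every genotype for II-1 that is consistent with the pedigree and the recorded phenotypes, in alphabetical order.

II-1 ∈ {X^AX^a, X^aX^a}

A/I-1 un ·: X^AX^A|X^AX^a
A/I-2 ? ·: X^AY|X^aY
A/II-1 ? I-1×I-2: X^AX^a|X^aX^a
A/II-2 aff ·: X^aY
A/II-3 ? I-1×I-2: X^AY|X^aY
A/III-1 aff II-1×II-2: X^aY
A/III-2 ? ·: X^AX^A|X^AX^a|X^aX^a
A/IV-1 ? III-2×III-1: X^AX^a|X^aX^a
⇒ A over [I-1,I-2,II-1,II-2,II-3,III-1,III-2,IV-1]: 28 consistent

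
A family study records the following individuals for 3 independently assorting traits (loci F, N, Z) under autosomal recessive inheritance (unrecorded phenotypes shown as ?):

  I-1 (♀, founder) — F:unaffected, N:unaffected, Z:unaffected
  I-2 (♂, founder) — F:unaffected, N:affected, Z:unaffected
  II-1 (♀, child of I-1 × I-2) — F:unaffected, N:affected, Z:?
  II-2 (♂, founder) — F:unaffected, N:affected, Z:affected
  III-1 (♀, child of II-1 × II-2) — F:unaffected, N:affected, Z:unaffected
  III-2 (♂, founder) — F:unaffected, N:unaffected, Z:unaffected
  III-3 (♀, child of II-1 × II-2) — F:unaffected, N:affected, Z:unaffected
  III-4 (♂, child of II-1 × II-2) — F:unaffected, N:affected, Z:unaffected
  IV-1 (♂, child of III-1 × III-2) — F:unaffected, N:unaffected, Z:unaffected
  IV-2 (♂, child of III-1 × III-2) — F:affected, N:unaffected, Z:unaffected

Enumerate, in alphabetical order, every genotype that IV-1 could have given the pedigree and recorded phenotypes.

IV-1 ∈ {FF Nn ZZ, FF Nn Zz, Ff Nn ZZ, Ff Nn Zz}

F/I-1 un ·: FF|Ff
F/I-2 un ·: FF|Ff
F/II-1 un I-1×I-2: FF|Ff
F/II-2 un ·: FF|Ff
F/III-1 un II-1×II-2: Ff
F/III-2 un ·: Ff
F/III-3 un II-1×II-2: FF|Ff
F/III-4 un II-1×II-2: FF|Ff
F/IV-1 un III-1×III-2: FF|Ff
F/IV-2 aff III-1×III-2: ff
⇒ F over [I-1,I-2,II-1,II-2,III-1,III-2,III-3,III-4,IV-1,IV-2]: 80 consistent
N/I-1 un ·: Nn
N/I-2 aff ·: nn
N/II-1 aff I-1×I-2: nn
N/II-2 aff ·: nn
N/III-1 aff II-1×II-2: nn
N/III-2 un ·: NN|Nn
N/III-3 aff II-1×II-2: nn
N/III-4 aff II-1×II-2: nn
N/IV-1 un III-1×III-2: Nn
N/IV-2 un III-1×III-2: Nn
⇒ N over [I-1,I-2,II-1,II-2,III-1,III-2,III-3,III-4,IV-1,IV-2]: 2 consistent
Z/I-1 un ·: ZZ|Zz
Z/I-2 un ·: ZZ|Zz
Z/II-1 ? I-1×I-2: ZZ|Zz
Z/II-2 aff ·: zz
Z/III-1 un II-1×II-2: Zz
Z/III-2 un ·: ZZ|Zz
Z/III-3 un II-1×II-2: Zz
Z/III-4 un II-1×II-2: Zz
Z/IV-1 un III-1×III-2: ZZ|Zz
Z/IV-2 un III-1×III-2: ZZ|Zz
⇒ Z over [I-1,I-2,II-1,II-2,III-1,III-2,III-3,III-4,IV-1,IV-2]: 56 consistent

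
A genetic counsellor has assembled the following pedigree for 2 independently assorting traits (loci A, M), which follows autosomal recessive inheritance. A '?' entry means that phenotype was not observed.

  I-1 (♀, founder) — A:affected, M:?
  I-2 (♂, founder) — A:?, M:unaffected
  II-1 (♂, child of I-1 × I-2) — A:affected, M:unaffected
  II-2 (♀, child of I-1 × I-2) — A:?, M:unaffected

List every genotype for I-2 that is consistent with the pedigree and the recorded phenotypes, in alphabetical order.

A/I-1 aff ·: aa
A/I-2 ? ·: Aa|aa
A/II-1 aff I-1×I-2: aa
A/II-2 ? I-1×I-2: Aa|aa
⇒ A over [I-1,I-2,II-1,II-2]: 3 consistent
M/I-1 ? ·: MM|Mm|mm
M/I-2 un ·: MM|Mm
M/II-1 un I-1×I-2: MM|Mm
M/II-2 un I-1×I-2: MM|Mm
⇒ M over [I-1,I-2,II-1,II-2]: 15 consistent

I-2 ∈ {Aa MM, Aa Mm, aa MM, aa Mm}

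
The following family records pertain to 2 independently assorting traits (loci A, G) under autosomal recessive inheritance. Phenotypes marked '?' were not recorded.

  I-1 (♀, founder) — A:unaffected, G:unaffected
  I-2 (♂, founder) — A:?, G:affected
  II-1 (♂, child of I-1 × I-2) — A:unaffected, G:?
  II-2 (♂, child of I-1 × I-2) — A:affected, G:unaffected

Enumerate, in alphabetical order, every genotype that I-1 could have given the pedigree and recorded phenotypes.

I-1 ∈ {Aa GG, Aa Gg}

A/I-1 un ·: Aa
A/I-2 ? ·: Aa|aa
A/II-1 un I-1×I-2: AA|Aa
A/II-2 aff I-1×I-2: aa
⇒ A over [I-1,I-2,II-1,II-2]: 3 consistent
G/I-1 un ·: GG|Gg
G/I-2 aff ·: gg
G/II-1 ? I-1×I-2: Gg|gg
G/II-2 un I-1×I-2: Gg
⇒ G over [I-1,I-2,II-1,II-2]: 3 consistent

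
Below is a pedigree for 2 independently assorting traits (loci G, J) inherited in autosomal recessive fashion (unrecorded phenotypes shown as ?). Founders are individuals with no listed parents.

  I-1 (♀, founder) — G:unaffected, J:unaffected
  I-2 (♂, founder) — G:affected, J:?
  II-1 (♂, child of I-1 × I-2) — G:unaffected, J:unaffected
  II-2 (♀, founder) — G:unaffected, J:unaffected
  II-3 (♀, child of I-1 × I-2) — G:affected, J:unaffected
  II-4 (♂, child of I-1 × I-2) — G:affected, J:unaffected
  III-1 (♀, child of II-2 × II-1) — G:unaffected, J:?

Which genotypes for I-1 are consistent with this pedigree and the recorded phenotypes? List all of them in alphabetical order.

G/I-1 un ·: Gg
G/I-2 aff ·: gg
G/II-1 un I-1×I-2: Gg
G/II-2 un ·: GG|Gg
G/II-3 aff I-1×I-2: gg
G/II-4 aff I-1×I-2: gg
G/III-1 un II-2×II-1: GG|Gg
⇒ G over [I-1,I-2,II-1,II-2,II-3,II-4,III-1]: 4 consistent
J/I-1 un ·: JJ|Jj
J/I-2 ? ·: JJ|Jj|jj
J/II-1 un I-1×I-2: JJ|Jj
J/II-2 un ·: JJ|Jj
J/II-3 un I-1×I-2: JJ|Jj
J/II-4 un I-1×I-2: JJ|Jj
J/III-1 ? II-2×II-1: JJ|Jj|jj
⇒ J over [I-1,I-2,II-1,II-2,II-3,II-4,III-1]: 109 consistent

I-1 ∈ {Gg JJ, Gg Jj}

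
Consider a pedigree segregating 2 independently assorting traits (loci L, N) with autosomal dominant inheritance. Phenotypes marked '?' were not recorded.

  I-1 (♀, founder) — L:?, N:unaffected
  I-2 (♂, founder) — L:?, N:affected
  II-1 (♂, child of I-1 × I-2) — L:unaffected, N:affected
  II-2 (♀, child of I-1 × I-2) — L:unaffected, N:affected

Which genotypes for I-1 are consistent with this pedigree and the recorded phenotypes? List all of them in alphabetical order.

I-1 ∈ {Ll nn, ll nn}

L/I-1 ? ·: ll|Ll
L/I-2 ? ·: ll|Ll
L/II-1 un I-1×I-2: ll
L/II-2 un I-1×I-2: ll
⇒ L over [I-1,I-2,II-1,II-2]: 4 consistent
N/I-1 un ·: nn
N/I-2 aff ·: Nn|NN
N/II-1 aff I-1×I-2: Nn
N/II-2 aff I-1×I-2: Nn
⇒ N over [I-1,I-2,II-1,II-2]: 2 consistent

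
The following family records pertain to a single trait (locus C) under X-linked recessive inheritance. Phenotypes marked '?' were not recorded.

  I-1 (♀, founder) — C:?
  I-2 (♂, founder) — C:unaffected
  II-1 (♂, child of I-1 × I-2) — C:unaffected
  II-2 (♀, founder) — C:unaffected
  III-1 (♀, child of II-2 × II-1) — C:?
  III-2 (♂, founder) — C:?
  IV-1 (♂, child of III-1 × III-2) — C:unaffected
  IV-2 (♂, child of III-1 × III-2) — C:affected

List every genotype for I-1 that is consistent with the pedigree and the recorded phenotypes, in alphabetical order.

C/I-1 ? ·: X^CX^C|X^CX^c
C/I-2 un ·: X^CY
C/II-1 un I-1×I-2: X^CY
C/II-2 un ·: X^CX^c
C/III-1 ? II-2×II-1: X^CX^c
C/III-2 ? ·: X^CY|X^cY
C/IV-1 un III-1×III-2: X^CY
C/IV-2 aff III-1×III-2: X^cY
⇒ C over [I-1,I-2,II-1,II-2,III-1,III-2,IV-1,IV-2]: 4 consistent

I-1 ∈ {X^CX^C, X^CX^c}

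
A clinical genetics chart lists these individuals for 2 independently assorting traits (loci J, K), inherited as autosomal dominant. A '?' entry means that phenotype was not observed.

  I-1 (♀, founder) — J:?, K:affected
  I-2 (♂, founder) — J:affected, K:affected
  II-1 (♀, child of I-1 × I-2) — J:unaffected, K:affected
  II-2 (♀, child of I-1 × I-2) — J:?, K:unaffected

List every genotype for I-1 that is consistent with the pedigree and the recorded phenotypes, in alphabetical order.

I-1 ∈ {Jj Kk, jj Kk}

J/I-1 ? ·: jj|Jj
J/I-2 aff ·: Jj
J/II-1 un I-1×I-2: jj
J/II-2 ? I-1×I-2: jj|Jj|JJ
⇒ J over [I-1,I-2,II-1,II-2]: 5 consistent
K/I-1 aff ·: Kk
K/I-2 aff ·: Kk
K/II-1 aff I-1×I-2: Kk|KK
K/II-2 un I-1×I-2: kk
⇒ K over [I-1,I-2,II-1,II-2]: 2 consistent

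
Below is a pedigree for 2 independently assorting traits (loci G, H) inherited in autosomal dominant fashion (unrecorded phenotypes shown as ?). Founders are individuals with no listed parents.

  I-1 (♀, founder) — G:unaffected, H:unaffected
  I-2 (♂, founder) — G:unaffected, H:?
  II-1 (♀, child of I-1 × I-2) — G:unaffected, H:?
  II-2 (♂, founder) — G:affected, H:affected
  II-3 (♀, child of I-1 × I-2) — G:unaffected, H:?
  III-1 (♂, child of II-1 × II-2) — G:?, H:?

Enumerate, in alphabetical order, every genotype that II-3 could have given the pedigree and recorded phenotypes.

II-3 ∈ {gg Hh, gg hh}

G/I-1 un ·: gg
G/I-2 un ·: gg
G/II-1 un I-1×I-2: gg
G/II-2 aff ·: Gg|GG
G/II-3 un I-1×I-2: gg
G/III-1 ? II-1×II-2: gg|Gg
⇒ G over [I-1,I-2,II-1,II-2,II-3,III-1]: 3 consistent
H/I-1 un ·: hh
H/I-2 ? ·: hh|Hh|HH
H/II-1 ? I-1×I-2: hh|Hh
H/II-2 aff ·: Hh|HH
H/II-3 ? I-1×I-2: hh|Hh
H/III-1 ? II-1×II-2: hh|Hh|HH
⇒ H over [I-1,I-2,II-1,II-2,II-3,III-1]: 24 consistent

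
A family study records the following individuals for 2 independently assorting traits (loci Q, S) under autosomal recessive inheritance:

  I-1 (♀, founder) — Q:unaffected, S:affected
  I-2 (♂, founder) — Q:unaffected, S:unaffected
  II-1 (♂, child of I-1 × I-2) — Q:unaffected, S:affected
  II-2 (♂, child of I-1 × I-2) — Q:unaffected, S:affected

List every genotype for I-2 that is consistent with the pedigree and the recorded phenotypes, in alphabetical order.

Q/I-1 un ·: QQ|Qq
Q/I-2 un ·: QQ|Qq
Q/II-1 un I-1×I-2: QQ|Qq
Q/II-2 un I-1×I-2: QQ|Qq
⇒ Q over [I-1,I-2,II-1,II-2]: 13 consistent
S/I-1 aff ·: ss
S/I-2 un ·: Ss
S/II-1 aff I-1×I-2: ss
S/II-2 aff I-1×I-2: ss
⇒ S over [I-1,I-2,II-1,II-2]: 1 consistent

I-2 ∈ {QQ Ss, Qq Ss}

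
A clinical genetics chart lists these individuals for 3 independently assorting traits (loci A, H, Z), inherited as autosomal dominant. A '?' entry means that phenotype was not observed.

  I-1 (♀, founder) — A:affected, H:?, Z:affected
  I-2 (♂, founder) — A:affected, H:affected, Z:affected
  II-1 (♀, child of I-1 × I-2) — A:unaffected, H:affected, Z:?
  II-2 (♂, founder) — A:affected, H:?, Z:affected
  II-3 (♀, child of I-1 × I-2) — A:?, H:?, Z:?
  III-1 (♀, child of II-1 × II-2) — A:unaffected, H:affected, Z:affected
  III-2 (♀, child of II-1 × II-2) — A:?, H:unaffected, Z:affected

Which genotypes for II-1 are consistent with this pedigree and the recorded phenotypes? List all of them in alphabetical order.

A/I-1 aff ·: Aa
A/I-2 aff ·: Aa
A/II-1 un I-1×I-2: aa
A/II-2 aff ·: Aa
A/II-3 ? I-1×I-2: aa|Aa|AA
A/III-1 un II-1×II-2: aa
A/III-2 ? II-1×II-2: aa|Aa
⇒ A over [I-1,I-2,II-1,II-2,II-3,III-1,III-2]: 6 consistent
H/I-1 ? ·: hh|Hh|HH
H/I-2 aff ·: Hh|HH
H/II-1 aff I-1×I-2: Hh
H/II-2 ? ·: hh|Hh
H/II-3 ? I-1×I-2: hh|Hh|HH
H/III-1 aff II-1×II-2: Hh|HH
H/III-2 un II-1×II-2: hh
⇒ H over [I-1,I-2,II-1,II-2,II-3,III-1,III-2]: 30 consistent
Z/I-1 aff ·: Zz|ZZ
Z/I-2 aff ·: Zz|ZZ
Z/II-1 ? I-1×I-2: zz|Zz|ZZ
Z/II-2 aff ·: Zz|ZZ
Z/II-3 ? I-1×I-2: zz|Zz|ZZ
Z/III-1 aff II-1×II-2: Zz|ZZ
Z/III-2 aff II-1×II-2: Zz|ZZ
⇒ Z over [I-1,I-2,II-1,II-2,II-3,III-1,III-2]: 102 consistent

II-1 ∈ {aa Hh ZZ, aa Hh Zz, aa Hh zz}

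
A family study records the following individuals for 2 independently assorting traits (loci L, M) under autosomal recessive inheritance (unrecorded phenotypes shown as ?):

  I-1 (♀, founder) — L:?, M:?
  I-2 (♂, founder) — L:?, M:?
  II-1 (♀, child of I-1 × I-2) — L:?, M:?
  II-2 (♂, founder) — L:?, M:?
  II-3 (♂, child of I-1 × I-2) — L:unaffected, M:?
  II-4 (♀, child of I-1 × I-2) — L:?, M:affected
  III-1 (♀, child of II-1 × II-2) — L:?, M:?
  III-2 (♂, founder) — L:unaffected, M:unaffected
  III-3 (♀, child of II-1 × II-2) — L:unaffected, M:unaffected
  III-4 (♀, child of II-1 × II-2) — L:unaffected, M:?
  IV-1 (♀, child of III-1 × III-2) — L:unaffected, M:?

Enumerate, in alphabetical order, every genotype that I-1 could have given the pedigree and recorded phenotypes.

L/I-1 ? ·: LL|Ll|ll
L/I-2 ? ·: LL|Ll|ll
L/II-1 ? I-1×I-2: LL|Ll|ll
L/II-2 ? ·: LL|Ll|ll
L/II-3 un I-1×I-2: LL|Ll
L/II-4 ? I-1×I-2: LL|Ll|ll
L/III-1 ? II-1×II-2: LL|Ll|ll
L/III-2 un ·: LL|Ll
L/III-3 un II-1×II-2: LL|Ll
L/III-4 un II-1×II-2: LL|Ll
L/IV-1 un III-1×III-2: LL|Ll
⇒ L over [I-1,I-2,II-1,II-2,II-3,II-4,III-1,III-2,III-3,III-4,IV-1]: 2025 consistent
M/I-1 ? ·: Mm|mm
M/I-2 ? ·: Mm|mm
M/II-1 ? I-1×I-2: MM|Mm|mm
M/II-2 ? ·: MM|Mm|mm
M/II-3 ? I-1×I-2: MM|Mm|mm
M/II-4 aff I-1×I-2: mm
M/III-1 ? II-1×II-2: MM|Mm|mm
M/III-2 un ·: MM|Mm
M/III-3 un II-1×II-2: MM|Mm
M/III-4 ? II-1×II-2: MM|Mm|mm
M/IV-1 ? III-1×III-2: MM|Mm|mm
⇒ M over [I-1,I-2,II-1,II-2,II-3,II-4,III-1,III-2,III-3,III-4,IV-1]: 1086 consistent

I-1 ∈ {LL Mm, LL mm, Ll Mm, Ll mm, ll Mm, ll mm}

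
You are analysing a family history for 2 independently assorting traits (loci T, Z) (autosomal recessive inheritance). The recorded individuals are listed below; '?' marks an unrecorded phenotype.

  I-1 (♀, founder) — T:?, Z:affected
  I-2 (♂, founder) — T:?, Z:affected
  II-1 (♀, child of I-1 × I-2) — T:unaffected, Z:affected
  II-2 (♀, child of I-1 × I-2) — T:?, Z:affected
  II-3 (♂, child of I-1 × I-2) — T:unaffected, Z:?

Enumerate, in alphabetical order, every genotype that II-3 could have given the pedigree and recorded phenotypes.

II-3 ∈ {TT zz, Tt zz}

T/I-1 ? ·: TT|Tt|tt
T/I-2 ? ·: TT|Tt|tt
T/II-1 un I-1×I-2: TT|Tt
T/II-2 ? I-1×I-2: TT|Tt|tt
T/II-3 un I-1×I-2: TT|Tt
⇒ T over [I-1,I-2,II-1,II-2,II-3]: 35 consistent
Z/I-1 aff ·: zz
Z/I-2 aff ·: zz
Z/II-1 aff I-1×I-2: zz
Z/II-2 aff I-1×I-2: zz
Z/II-3 ? I-1×I-2: zz
⇒ Z over [I-1,I-2,II-1,II-2,II-3]: 1 consistent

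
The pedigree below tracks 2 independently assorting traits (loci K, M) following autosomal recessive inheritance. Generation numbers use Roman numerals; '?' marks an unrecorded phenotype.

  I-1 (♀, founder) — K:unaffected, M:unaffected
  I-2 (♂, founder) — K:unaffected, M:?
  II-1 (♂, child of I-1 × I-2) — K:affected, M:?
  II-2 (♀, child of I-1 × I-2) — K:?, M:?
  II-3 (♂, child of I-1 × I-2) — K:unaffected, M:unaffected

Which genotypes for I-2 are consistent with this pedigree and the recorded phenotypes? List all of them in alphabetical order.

I-2 ∈ {Kk MM, Kk Mm, Kk mm}

K/I-1 un ·: Kk
K/I-2 un ·: Kk
K/II-1 aff I-1×I-2: kk
K/II-2 ? I-1×I-2: KK|Kk|kk
K/II-3 un I-1×I-2: KK|Kk
⇒ K over [I-1,I-2,II-1,II-2,II-3]: 6 consistent
M/I-1 un ·: MM|Mm
M/I-2 ? ·: MM|Mm|mm
M/II-1 ? I-1×I-2: MM|Mm|mm
M/II-2 ? I-1×I-2: MM|Mm|mm
M/II-3 un I-1×I-2: MM|Mm
⇒ M over [I-1,I-2,II-1,II-2,II-3]: 40 consistent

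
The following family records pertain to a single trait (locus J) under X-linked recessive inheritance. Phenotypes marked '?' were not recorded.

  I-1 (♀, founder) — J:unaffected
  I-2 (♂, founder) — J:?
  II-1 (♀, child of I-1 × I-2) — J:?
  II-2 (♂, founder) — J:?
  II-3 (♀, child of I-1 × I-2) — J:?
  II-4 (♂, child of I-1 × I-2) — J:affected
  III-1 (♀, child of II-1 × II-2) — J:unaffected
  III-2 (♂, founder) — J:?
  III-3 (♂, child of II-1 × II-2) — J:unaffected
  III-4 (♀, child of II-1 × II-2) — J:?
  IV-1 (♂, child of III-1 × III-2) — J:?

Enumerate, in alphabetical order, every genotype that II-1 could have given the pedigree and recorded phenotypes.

J/I-1 un ·: X^JX^j
J/I-2 ? ·: X^JY|X^jY
J/II-1 ? I-1×I-2: X^JX^J|X^JX^j
J/II-2 ? ·: X^JY|X^jY
J/II-3 ? I-1×I-2: X^JX^J|X^JX^j|X^jX^j
J/II-4 aff I-1×I-2: X^jY
J/III-1 un II-1×II-2: X^JX^J|X^JX^j
J/III-2 ? ·: X^JY|X^jY
J/III-3 un II-1×II-2: X^JY
J/III-4 ? II-1×II-2: X^JX^J|X^JX^j|X^jX^j
J/IV-1 ? III-1×III-2: X^JY|X^jY
⇒ J over [I-1,I-2,II-1,II-2,II-3,II-4,III-1,III-2,III-3,III-4,IV-1]: 92 consistent

II-1 ∈ {X^JX^J, X^JX^j}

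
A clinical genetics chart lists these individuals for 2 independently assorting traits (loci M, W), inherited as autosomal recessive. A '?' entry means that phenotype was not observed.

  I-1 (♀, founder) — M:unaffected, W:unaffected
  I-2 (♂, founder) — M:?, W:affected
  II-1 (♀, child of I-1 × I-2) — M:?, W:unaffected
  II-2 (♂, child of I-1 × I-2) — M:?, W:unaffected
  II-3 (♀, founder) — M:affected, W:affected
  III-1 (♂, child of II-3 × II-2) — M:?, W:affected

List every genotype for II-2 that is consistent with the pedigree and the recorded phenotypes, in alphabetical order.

II-2 ∈ {MM Ww, Mm Ww, mm Ww}

M/I-1 un ·: MM|Mm
M/I-2 ? ·: MM|Mm|mm
M/II-1 ? I-1×I-2: MM|Mm|mm
M/II-2 ? I-1×I-2: MM|Mm|mm
M/II-3 aff ·: mm
M/III-1 ? II-3×II-2: Mm|mm
⇒ M over [I-1,I-2,II-1,II-2,II-3,III-1]: 33 consistent
W/I-1 un ·: WW|Ww
W/I-2 aff ·: ww
W/II-1 un I-1×I-2: Ww
W/II-2 un I-1×I-2: Ww
W/II-3 aff ·: ww
W/III-1 aff II-3×II-2: ww
⇒ W over [I-1,I-2,II-1,II-2,II-3,III-1]: 2 consistent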